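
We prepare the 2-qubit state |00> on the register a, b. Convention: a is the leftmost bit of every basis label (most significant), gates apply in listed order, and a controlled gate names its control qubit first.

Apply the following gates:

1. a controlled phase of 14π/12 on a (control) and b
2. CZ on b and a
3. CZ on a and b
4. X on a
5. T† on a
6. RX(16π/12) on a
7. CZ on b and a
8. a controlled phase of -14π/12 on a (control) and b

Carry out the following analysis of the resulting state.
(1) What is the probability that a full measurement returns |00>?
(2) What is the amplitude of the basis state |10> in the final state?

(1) Outcome |00> occurs with probability 3/4.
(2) The amplitude on |10> is exp(3*I*pi/4)/2.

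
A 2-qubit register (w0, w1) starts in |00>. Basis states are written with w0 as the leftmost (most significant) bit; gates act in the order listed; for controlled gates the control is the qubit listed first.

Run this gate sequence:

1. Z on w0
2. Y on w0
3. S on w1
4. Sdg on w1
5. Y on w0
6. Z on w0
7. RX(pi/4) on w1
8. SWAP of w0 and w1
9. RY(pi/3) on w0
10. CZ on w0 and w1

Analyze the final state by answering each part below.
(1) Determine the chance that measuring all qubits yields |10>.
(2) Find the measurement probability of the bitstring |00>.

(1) The probability of measuring |10> is 1/2 - sqrt(2)/8. Key observation: the block from step 1 through step 6 cancels to the identity and can be dropped.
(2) Outcome |00> occurs with probability sqrt(2)/8 + 1/2.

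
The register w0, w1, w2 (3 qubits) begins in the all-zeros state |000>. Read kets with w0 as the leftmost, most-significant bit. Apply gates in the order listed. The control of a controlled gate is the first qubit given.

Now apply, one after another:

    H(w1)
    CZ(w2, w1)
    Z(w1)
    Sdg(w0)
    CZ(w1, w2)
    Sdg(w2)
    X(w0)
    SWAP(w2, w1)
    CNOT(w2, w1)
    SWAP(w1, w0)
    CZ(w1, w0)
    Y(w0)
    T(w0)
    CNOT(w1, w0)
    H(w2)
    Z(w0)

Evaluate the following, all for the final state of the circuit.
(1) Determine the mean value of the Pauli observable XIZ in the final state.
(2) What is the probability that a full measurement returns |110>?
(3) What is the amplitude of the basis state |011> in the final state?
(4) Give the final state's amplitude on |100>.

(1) The expectation value of XIZ is sqrt(2)/2.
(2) The probability of measuring |110> is 1/4.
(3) |011> carries amplitude exp(3*I*pi/4)/2 in the final state.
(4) |100> carries amplitude 0 in the final state.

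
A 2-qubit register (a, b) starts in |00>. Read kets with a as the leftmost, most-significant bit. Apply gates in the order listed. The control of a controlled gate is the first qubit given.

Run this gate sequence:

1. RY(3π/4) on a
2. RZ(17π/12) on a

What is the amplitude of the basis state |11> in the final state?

|11> carries amplitude 0 in the final state.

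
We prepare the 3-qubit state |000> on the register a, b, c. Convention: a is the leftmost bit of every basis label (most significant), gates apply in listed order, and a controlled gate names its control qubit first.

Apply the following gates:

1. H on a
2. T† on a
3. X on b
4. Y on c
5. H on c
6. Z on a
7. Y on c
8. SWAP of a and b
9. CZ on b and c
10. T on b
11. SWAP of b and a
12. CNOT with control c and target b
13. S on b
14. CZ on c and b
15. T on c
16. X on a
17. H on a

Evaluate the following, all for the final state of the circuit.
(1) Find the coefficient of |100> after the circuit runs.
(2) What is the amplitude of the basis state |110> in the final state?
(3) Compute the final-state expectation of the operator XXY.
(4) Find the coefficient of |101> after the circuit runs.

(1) The amplitude on |100> is 0.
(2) |110> carries amplitude sqrt(2)*I/2 in the final state.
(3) The observable XXY averages to sqrt(2)/2.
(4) The final state's coefficient on |101> equals 0.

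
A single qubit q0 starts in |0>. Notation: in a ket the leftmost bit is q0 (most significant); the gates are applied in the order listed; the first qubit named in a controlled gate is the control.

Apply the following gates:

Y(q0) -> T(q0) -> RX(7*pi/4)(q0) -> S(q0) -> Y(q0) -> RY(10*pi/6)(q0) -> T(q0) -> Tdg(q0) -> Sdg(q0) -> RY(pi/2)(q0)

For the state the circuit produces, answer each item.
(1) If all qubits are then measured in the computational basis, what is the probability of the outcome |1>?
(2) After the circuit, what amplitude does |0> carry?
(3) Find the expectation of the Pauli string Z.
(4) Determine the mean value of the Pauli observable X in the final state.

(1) The probability of measuring |1> is 1/2.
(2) The amplitude on |0> is -sqrt(4 - 2*sqrt(2))*exp(3*I*pi/4)/8 + sqrt(12 - 6*sqrt(2))*exp(I*pi/4)/8 + sqrt(2*sqrt(2) + 4)*exp(I*pi/4)/8 + sqrt(6*sqrt(2) + 12)*exp(3*I*pi/4)/8.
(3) The expectation value of Z is 0.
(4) The expectation value of X is -sqrt(6)/4 + sqrt(2)/4.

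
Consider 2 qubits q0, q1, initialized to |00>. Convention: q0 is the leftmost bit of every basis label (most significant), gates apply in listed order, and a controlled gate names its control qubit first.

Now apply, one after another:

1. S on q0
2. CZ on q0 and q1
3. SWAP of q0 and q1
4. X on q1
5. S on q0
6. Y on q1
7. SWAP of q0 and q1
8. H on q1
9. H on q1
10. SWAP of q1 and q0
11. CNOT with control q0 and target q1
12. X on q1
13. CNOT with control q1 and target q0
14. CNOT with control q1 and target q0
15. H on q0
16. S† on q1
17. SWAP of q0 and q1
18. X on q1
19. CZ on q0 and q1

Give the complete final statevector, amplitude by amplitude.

The final amplitudes are 0 on |00>, 0 on |01>, -sqrt(2)/2 on |10>, sqrt(2)/2 on |11>.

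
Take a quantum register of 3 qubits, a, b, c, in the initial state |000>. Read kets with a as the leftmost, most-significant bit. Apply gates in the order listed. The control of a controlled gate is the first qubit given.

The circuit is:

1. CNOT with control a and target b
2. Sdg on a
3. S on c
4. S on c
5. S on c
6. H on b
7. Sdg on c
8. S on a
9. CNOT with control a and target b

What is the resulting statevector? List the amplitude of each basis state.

The final amplitudes are sqrt(2)/2 on |000>, sqrt(2)/2 on |010>, and 0 on every other basis state.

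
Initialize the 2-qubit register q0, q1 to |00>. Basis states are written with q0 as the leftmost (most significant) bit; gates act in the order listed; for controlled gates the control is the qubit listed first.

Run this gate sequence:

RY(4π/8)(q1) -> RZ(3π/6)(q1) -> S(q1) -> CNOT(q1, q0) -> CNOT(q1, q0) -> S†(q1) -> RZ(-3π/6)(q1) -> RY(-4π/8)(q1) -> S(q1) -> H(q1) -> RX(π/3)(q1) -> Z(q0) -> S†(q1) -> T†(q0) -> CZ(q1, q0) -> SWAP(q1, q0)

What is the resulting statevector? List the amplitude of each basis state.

The resulting statevector has amplitude sqrt(6)/4 - sqrt(2)*I/4 on |00>, 0 on |01>, -sqrt(2)/4 - sqrt(6)*I/4 on |10>, 0 on |11>. Key observation: gates 1-8 undo each other exactly, leaving only the rest of the circuit to track.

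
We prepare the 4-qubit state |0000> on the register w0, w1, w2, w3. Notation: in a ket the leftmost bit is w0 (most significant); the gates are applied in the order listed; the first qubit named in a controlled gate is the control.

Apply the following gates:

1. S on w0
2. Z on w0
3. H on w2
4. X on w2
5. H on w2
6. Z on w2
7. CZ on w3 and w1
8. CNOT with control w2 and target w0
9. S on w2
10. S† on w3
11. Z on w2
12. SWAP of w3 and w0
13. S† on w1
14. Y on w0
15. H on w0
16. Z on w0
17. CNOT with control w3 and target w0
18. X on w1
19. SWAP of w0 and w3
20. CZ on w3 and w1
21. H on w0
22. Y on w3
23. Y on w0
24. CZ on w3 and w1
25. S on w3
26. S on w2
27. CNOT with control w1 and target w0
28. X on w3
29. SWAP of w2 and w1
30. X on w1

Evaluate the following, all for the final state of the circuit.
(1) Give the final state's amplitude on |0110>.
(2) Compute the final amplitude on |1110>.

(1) The final state's coefficient on |0110> equals -1/2. Key observation: the block from step 3 through step 6 cancels to the identity and can be dropped.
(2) |1110> carries amplitude 1/2 in the final state.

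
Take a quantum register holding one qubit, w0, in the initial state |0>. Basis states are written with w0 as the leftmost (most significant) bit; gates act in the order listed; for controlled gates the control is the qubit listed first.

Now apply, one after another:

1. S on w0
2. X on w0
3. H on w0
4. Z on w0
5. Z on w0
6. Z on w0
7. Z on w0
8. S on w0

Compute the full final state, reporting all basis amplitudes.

The resulting statevector has amplitude sqrt(2)/2 on |0>, -sqrt(2)*I/2 on |1>.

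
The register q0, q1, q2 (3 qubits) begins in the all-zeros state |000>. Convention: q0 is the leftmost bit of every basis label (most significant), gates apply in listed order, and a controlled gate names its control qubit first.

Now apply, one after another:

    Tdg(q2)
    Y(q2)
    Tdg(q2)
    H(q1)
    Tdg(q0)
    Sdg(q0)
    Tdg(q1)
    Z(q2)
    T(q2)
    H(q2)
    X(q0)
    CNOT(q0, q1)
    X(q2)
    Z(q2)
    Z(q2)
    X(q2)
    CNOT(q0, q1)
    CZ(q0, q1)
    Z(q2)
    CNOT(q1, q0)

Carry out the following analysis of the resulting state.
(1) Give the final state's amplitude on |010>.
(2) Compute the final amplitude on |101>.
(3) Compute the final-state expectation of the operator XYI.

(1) The amplitude on |010> is exp(I*pi/4)/2.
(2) The amplitude on |101> is -I/2.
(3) The expectation value of XYI is sqrt(2)/2.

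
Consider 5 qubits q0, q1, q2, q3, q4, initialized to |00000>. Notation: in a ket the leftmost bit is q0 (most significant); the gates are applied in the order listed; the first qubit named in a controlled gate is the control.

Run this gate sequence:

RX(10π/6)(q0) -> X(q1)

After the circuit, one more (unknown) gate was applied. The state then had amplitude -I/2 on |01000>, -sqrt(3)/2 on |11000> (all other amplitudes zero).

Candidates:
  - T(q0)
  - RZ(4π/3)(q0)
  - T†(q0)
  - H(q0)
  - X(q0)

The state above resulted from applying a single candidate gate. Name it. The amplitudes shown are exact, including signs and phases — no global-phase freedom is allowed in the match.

The unique candidate consistent with the amplitudes is X(q0).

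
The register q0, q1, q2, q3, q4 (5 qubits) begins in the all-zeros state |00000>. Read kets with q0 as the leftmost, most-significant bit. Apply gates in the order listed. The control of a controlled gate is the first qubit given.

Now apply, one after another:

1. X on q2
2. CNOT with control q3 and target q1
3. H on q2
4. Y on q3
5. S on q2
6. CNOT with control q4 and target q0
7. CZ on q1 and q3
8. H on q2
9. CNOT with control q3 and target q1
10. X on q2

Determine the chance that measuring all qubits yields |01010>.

A full measurement returns |01010> with probability 1/2.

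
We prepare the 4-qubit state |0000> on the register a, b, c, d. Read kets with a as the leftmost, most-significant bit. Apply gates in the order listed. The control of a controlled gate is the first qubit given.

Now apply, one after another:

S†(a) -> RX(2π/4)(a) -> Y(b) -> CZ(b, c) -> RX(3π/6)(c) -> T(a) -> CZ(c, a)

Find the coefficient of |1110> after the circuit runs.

The final state's coefficient on |1110> equals exp(3*I*pi/4)/2.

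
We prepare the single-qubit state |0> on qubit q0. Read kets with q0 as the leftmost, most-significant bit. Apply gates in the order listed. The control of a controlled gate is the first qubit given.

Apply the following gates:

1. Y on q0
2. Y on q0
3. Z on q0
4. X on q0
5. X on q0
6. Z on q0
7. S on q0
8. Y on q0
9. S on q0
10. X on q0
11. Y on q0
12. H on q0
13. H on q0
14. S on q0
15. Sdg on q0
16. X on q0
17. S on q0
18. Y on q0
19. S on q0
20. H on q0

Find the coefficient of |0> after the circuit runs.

The final state's coefficient on |0> equals sqrt(2)*I/2.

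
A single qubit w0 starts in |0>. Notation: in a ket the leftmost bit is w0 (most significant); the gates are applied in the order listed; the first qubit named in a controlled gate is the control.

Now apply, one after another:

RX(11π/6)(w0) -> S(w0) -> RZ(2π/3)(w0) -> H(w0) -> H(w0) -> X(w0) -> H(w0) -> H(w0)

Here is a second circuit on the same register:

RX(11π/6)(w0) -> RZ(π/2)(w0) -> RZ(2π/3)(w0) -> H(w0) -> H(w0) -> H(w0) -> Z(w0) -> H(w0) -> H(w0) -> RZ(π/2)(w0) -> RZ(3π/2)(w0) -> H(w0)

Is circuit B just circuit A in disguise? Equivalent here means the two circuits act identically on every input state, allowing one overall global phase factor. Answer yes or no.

Yes — the two circuits implement the same unitary up to a global phase.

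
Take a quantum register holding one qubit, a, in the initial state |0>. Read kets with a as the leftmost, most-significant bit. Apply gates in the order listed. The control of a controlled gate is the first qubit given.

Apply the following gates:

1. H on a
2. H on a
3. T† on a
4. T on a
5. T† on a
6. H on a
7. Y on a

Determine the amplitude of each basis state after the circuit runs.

After the circuit, the state carries amplitude -sqrt(2)*I/2 on |0>, sqrt(2)*I/2 on |1>. Key observation: steps 1-2 multiply out to the identity, so the circuit reduces to the remaining gates.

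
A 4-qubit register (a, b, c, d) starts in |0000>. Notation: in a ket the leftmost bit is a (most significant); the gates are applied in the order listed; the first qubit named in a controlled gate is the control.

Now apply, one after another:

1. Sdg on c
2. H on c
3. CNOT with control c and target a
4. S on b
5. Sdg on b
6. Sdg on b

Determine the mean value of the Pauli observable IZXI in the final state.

The observable IZXI averages to 0. Key observation: steps 4-5 multiply out to the identity, so the circuit reduces to the remaining gates.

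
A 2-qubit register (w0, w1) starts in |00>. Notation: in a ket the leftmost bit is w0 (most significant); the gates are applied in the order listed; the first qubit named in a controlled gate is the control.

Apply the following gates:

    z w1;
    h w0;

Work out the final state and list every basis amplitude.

The final amplitudes are sqrt(2)/2 on |00>, 0 on |01>, sqrt(2)/2 on |10>, 0 on |11>.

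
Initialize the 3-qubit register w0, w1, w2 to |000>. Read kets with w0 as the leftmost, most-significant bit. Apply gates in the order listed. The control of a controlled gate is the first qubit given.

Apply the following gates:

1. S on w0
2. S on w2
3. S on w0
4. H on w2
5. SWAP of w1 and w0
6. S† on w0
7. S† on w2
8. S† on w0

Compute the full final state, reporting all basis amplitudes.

The resulting statevector has amplitude sqrt(2)/2 on |000>, -sqrt(2)*I/2 on |001>, and 0 on every other basis state.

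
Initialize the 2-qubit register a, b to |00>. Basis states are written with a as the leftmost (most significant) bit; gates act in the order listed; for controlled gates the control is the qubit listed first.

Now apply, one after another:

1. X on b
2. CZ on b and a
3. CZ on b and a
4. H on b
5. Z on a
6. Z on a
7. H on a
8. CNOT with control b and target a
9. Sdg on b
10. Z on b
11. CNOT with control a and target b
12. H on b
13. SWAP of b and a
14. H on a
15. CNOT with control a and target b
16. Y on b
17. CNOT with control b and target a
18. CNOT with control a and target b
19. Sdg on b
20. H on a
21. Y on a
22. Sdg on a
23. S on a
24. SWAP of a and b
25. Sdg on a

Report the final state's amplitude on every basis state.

The resulting statevector has amplitude sqrt(2)*(-1 + I)/4 on |00>, sqrt(2)*(-1 - I)/4 on |01>, sqrt(2)*(-1 + I)/4 on |10>, sqrt(2)*(1 + I)/4 on |11>.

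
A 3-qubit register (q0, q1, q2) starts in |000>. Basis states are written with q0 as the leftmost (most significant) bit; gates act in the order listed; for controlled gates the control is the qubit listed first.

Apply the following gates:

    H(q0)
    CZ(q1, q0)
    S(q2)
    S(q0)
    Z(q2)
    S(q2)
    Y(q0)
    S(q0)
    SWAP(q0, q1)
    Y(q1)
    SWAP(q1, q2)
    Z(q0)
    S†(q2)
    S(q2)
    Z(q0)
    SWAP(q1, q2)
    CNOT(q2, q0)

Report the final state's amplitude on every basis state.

The resulting statevector has amplitude sqrt(2)*I/2 on |000>, sqrt(2)*I/2 on |010>, and 0 on every other basis state. Key observation: the block from step 11 through step 16 cancels to the identity and can be dropped.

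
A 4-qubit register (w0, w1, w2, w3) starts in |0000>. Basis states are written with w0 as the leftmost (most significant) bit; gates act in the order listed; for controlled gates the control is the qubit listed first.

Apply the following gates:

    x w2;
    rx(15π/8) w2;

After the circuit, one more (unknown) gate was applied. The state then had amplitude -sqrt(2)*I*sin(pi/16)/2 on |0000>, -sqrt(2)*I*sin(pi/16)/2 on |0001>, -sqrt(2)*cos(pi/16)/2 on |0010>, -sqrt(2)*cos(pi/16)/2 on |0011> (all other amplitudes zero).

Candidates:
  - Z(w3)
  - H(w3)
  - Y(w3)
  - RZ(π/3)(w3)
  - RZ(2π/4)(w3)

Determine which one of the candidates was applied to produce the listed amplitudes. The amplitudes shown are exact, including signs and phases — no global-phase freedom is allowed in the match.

The applied gate was H(w3).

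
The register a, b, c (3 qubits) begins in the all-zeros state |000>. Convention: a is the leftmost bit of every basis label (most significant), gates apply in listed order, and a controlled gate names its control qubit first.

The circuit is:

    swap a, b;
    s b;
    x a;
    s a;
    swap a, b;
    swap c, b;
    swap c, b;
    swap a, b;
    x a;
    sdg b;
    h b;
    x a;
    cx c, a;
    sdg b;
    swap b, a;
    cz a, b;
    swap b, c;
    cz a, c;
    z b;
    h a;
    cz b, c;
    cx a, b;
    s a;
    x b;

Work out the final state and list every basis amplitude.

After the circuit, the state carries amplitude 1/2 + I/2 on |011>, -1/2 - I/2 on |101>, and 0 on every other basis state. Key observation: steps 5-8 multiply out to the identity, so the circuit reduces to the remaining gates.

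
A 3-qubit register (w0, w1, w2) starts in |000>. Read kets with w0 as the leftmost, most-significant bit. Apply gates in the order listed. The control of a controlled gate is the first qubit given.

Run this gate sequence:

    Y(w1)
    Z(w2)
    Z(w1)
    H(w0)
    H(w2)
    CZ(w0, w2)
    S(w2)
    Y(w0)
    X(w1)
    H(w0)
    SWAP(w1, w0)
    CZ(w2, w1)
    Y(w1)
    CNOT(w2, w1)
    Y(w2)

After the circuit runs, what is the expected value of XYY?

In the final state, XYY has expectation 0.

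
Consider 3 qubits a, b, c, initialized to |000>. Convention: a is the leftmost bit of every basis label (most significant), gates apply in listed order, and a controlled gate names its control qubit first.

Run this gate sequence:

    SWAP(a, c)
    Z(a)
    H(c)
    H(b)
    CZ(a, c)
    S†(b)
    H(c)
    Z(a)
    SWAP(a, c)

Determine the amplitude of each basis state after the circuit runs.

The resulting statevector has amplitude sqrt(2)/2 on |000>, -sqrt(2)*I/2 on |010>, and 0 on every other basis state.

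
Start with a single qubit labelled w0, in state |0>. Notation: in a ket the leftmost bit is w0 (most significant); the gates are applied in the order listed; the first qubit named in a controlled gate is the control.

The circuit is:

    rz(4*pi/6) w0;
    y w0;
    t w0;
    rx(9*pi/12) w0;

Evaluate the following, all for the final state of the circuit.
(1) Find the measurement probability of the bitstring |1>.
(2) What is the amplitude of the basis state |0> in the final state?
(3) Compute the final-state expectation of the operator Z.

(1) Outcome |1> occurs with probability 1/2 - sqrt(2)/4.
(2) The amplitude on |0> is -sqrt(sqrt(2) + 2)*exp(11*I*pi/12)/2.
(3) In the final state, Z has expectation sqrt(2)/2.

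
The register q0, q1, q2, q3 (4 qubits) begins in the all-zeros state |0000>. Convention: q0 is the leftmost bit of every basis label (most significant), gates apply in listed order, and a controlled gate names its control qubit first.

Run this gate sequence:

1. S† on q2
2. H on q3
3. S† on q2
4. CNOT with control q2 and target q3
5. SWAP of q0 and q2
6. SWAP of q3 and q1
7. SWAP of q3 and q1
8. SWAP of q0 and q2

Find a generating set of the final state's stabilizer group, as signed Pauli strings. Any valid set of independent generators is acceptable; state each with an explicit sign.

One valid set of independent stabilizer generators is +IIIX, +ZIII, +IZII, +IIZI (any independent generating set of the same group is equally correct). Key observation: the block from step 5 through step 8 cancels to the identity and can be dropped.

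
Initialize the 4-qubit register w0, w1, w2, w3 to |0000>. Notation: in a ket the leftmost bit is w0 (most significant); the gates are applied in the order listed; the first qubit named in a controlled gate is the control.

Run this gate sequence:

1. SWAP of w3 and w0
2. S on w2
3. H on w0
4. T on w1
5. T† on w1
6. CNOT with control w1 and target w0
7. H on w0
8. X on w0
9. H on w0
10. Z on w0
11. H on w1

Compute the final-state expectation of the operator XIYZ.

The observable XIYZ averages to 0. Key observation: gates 7-10 undo each other exactly, leaving only the rest of the circuit to track.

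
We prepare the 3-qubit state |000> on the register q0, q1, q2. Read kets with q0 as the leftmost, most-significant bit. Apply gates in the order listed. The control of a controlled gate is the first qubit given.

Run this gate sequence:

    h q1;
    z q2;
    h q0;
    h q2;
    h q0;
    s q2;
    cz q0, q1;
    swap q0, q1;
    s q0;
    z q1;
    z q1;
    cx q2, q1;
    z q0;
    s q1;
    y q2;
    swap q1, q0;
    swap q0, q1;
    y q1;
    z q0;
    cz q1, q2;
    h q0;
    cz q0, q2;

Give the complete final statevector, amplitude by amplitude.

After the circuit, the state carries amplitude sqrt(2)*(1 + I)/4 on |000>, 0 on |001>, 0 on |010>, sqrt(2)*(1 + I)/4 on |011>, sqrt(2)*(1 - I)/4 on |100>, 0 on |101>, 0 on |110>, sqrt(2)*(-1 + I)/4 on |111>.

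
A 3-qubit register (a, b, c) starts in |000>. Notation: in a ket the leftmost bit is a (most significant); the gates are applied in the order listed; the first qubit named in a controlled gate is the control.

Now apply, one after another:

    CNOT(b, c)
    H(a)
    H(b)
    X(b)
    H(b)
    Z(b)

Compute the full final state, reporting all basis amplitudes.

The final amplitudes are sqrt(2)/2 on |000>, sqrt(2)/2 on |100>, and 0 on every other basis state. Key observation: steps 3-6 multiply out to the identity, so the circuit reduces to the remaining gates.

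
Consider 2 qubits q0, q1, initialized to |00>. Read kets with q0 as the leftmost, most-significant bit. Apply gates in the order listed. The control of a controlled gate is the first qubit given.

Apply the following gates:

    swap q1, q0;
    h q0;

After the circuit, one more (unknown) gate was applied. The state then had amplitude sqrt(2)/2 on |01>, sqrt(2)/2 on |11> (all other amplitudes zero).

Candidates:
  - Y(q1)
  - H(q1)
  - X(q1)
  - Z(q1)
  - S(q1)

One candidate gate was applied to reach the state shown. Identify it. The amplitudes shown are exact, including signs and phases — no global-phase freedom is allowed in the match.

The unique candidate consistent with the amplitudes is X(q1).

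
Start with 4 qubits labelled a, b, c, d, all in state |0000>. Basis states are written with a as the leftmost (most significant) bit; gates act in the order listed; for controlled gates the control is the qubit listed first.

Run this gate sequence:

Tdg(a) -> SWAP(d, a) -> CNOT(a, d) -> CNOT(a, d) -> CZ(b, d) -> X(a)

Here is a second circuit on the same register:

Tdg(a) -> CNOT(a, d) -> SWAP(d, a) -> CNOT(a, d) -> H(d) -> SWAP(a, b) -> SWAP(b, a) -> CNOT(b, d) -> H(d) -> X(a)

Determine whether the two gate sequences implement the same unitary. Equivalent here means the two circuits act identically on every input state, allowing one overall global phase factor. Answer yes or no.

No — the two circuits implement different unitaries, even allowing a global phase.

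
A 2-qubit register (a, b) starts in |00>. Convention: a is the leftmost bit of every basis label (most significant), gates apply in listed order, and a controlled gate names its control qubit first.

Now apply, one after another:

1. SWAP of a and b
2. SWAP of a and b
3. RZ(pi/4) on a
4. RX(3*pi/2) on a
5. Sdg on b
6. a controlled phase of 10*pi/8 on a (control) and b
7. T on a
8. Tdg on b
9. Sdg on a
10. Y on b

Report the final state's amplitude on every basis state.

The resulting statevector has amplitude 0 on |00>, -sqrt(2)*exp(3*I*pi/8)/2 on |01>, 0 on |10>, -sqrt(2)*exp(5*I*pi/8)/2 on |11>.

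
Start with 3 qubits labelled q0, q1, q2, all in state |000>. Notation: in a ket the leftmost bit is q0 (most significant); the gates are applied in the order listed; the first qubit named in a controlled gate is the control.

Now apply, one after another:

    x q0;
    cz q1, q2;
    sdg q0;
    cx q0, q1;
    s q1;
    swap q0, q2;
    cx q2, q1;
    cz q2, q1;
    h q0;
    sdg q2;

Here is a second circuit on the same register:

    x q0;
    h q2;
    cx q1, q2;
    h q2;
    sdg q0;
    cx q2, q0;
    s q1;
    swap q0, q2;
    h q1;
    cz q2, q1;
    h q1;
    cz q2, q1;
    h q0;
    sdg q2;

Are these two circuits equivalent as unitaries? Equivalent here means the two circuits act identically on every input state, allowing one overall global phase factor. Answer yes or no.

No — the two circuits implement different unitaries, even allowing a global phase.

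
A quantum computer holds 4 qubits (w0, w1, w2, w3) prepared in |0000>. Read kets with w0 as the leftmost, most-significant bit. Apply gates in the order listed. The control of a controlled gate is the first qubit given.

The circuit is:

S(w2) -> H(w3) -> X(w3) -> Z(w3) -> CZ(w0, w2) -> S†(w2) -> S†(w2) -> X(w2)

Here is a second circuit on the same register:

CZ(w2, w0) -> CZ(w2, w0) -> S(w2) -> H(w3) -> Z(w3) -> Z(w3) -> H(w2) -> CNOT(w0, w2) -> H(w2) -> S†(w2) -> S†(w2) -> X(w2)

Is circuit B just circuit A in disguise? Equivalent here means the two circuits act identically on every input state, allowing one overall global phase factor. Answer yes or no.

No, they are not equivalent — no single phase factor reconciles the two unitaries.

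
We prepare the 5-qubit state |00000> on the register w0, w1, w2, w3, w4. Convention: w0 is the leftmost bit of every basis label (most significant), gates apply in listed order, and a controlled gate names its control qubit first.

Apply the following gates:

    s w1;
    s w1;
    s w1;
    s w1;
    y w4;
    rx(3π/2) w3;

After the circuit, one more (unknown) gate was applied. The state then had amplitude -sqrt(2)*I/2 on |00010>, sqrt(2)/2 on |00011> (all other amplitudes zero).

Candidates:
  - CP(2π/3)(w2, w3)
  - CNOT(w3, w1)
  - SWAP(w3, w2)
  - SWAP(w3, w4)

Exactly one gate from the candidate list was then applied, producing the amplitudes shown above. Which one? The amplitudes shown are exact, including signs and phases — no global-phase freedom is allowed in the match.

It was SWAP(w3, w4) that produced the state shown. Key observation: gates 1-4 undo each other exactly, leaving only the rest of the circuit to track.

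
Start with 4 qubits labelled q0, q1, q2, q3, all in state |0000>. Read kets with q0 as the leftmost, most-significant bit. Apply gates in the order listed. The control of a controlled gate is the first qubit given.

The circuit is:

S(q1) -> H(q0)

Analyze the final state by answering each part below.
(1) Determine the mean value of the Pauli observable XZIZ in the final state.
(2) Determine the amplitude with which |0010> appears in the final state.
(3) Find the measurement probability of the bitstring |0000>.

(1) In the final state, XZIZ has expectation 1.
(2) The amplitude on |0010> is 0.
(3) The probability of measuring |0000> is 1/2.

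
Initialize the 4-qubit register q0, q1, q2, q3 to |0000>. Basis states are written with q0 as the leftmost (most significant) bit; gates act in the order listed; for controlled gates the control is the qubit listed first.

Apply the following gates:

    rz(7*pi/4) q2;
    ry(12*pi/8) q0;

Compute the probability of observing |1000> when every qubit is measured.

Outcome |1000> occurs with probability 1/2.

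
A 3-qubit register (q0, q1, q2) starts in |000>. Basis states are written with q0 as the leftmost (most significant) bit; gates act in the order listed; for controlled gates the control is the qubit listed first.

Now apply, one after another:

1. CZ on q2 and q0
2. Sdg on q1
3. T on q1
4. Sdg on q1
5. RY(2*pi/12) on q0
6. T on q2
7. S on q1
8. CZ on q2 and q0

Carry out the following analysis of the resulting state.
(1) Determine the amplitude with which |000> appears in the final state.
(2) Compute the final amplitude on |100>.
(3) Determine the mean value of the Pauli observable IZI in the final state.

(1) |000> carries amplitude sqrt(2)/4 + sqrt(6)/4 in the final state.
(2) The final state's coefficient on |100> equals -sqrt(2)/4 + sqrt(6)/4.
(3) In the final state, IZI has expectation 1.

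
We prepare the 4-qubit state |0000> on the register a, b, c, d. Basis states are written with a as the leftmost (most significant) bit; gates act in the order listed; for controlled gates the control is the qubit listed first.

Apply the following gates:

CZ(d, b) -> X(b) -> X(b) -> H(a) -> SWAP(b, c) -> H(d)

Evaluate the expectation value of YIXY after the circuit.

In the final state, YIXY has expectation 0.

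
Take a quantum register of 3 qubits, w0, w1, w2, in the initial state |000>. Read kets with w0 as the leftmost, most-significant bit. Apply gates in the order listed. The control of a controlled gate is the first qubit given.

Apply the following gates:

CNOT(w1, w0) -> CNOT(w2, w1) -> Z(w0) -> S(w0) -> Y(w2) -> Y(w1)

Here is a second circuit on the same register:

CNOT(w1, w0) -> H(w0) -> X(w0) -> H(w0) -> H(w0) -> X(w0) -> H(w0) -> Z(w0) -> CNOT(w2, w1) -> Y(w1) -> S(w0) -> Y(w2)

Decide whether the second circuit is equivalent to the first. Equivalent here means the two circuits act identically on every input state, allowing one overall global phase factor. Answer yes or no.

Yes, they are equivalent — the unitaries differ by at most a global phase.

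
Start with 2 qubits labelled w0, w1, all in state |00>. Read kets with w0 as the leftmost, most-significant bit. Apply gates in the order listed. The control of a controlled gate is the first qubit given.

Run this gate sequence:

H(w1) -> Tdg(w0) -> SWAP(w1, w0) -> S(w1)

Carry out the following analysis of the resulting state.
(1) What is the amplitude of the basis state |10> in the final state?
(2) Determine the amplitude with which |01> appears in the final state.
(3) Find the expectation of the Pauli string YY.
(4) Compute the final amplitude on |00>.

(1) The final state's coefficient on |10> equals sqrt(2)/2.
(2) The final state's coefficient on |01> equals 0.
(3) The observable YY averages to 0.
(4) The final state's coefficient on |00> equals sqrt(2)/2.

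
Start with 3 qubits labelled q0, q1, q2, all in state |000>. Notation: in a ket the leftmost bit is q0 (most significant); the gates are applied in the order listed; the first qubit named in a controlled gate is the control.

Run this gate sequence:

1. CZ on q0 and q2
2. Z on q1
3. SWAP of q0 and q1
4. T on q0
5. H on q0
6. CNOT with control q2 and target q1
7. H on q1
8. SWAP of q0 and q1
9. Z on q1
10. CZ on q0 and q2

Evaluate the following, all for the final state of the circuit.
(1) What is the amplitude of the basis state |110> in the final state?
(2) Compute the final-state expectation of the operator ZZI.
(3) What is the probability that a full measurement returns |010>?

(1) |110> carries amplitude -1/2 in the final state.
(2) In the final state, ZZI has expectation 0.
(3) A full measurement returns |010> with probability 1/4.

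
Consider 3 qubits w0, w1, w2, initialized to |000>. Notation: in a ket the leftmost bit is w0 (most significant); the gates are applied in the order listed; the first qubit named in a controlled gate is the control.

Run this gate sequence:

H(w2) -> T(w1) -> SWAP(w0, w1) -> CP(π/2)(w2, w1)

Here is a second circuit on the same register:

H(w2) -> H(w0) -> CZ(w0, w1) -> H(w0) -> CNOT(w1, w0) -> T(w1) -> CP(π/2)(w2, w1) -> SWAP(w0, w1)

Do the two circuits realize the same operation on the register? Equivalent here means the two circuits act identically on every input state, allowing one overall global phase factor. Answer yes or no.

No — the two circuits implement different unitaries, even allowing a global phase.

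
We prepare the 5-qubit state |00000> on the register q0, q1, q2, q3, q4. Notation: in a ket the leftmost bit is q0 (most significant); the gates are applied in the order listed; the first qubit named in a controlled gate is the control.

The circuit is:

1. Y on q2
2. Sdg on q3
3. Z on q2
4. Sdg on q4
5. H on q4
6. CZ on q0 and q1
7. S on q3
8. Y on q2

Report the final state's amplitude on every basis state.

The final amplitudes are -sqrt(2)/2 on |00000>, -sqrt(2)/2 on |00001>, and 0 on every other basis state.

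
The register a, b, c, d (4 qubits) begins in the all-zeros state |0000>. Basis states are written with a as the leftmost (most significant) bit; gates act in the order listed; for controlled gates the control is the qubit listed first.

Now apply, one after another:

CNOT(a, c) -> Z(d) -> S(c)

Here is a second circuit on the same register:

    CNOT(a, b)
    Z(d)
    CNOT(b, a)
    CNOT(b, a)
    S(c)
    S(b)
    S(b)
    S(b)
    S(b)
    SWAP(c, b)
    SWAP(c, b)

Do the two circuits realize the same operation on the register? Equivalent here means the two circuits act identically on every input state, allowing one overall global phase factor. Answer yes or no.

No: there is an input state on which the two circuits produce genuinely different outputs (not merely differing by a phase).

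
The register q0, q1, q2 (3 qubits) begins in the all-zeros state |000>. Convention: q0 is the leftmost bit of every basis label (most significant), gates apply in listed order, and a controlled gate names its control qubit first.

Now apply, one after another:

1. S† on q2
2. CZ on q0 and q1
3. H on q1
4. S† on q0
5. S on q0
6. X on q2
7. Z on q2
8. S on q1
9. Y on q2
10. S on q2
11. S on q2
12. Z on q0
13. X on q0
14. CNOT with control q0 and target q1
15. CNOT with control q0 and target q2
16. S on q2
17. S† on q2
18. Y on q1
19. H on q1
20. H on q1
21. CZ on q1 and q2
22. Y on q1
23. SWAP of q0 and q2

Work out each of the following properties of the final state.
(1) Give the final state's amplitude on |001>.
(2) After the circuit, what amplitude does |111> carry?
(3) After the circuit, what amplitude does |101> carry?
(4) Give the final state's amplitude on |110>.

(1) |001> carries amplitude 0 in the final state. Key observation: the block from step 16 through step 17 cancels to the identity and can be dropped.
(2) |111> carries amplitude sqrt(2)*I/2 in the final state.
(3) |101> carries amplitude sqrt(2)/2 in the final state.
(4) |110> carries amplitude 0 in the final state.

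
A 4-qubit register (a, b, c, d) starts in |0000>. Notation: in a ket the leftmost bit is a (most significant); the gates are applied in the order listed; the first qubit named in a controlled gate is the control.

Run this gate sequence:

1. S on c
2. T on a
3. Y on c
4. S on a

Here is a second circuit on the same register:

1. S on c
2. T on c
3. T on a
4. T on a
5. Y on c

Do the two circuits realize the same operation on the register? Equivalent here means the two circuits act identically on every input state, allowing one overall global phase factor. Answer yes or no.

No — the two circuits implement different unitaries, even allowing a global phase.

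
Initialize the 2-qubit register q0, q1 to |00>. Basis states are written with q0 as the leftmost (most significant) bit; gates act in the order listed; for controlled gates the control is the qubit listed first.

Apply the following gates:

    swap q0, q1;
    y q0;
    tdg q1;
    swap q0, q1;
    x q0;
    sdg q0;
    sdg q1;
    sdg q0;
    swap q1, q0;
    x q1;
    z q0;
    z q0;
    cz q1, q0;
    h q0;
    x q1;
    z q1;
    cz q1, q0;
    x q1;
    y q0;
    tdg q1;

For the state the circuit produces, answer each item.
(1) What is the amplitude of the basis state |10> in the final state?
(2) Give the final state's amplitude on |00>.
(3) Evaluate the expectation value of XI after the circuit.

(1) The final state's coefficient on |10> equals sqrt(2)*I/2.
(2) |00> carries amplitude -sqrt(2)*I/2 in the final state.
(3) The expectation value of XI is -1.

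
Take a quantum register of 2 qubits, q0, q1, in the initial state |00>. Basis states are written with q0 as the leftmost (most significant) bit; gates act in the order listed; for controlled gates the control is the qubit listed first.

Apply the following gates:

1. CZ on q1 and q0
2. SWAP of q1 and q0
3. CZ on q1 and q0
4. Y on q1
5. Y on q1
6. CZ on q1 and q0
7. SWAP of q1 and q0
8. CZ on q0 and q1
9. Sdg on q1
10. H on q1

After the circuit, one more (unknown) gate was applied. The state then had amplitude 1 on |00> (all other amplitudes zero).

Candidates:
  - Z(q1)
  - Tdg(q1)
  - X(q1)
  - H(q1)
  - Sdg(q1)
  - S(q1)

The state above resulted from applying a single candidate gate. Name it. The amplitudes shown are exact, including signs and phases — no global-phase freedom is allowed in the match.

The unique candidate consistent with the amplitudes is H(q1). Key observation: steps 2-7 multiply out to the identity, so the circuit reduces to the remaining gates.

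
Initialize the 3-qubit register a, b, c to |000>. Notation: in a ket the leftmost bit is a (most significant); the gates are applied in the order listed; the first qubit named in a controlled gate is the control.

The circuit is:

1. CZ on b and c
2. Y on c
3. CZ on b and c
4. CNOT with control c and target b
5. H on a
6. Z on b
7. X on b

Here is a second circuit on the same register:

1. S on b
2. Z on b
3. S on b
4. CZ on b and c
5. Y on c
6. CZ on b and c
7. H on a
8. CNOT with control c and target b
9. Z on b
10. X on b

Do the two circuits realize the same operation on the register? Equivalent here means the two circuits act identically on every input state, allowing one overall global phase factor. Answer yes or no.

Yes — the two circuits implement the same unitary up to a global phase.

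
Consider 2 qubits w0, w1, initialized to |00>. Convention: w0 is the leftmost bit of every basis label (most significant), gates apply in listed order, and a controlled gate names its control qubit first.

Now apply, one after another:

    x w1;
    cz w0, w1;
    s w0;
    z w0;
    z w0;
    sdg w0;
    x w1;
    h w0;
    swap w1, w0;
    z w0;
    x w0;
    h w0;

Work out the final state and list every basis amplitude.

After the circuit, the state carries amplitude 1/2 on |00>, 1/2 on |01>, -1/2 on |10>, -1/2 on |11>.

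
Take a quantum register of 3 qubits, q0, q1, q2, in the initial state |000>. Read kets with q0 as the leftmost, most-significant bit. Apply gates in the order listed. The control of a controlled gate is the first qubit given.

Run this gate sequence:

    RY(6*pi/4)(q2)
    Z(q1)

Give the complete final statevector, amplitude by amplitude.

After the circuit, the state carries amplitude -sqrt(2)/2 on |000>, sqrt(2)/2 on |001>, and 0 on every other basis state.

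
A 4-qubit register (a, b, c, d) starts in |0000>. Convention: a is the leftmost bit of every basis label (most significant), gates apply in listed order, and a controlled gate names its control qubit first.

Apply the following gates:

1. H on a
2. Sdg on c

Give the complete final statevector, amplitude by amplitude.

The final amplitudes are sqrt(2)/2 on |0000>, sqrt(2)/2 on |1000>, and 0 on every other basis state.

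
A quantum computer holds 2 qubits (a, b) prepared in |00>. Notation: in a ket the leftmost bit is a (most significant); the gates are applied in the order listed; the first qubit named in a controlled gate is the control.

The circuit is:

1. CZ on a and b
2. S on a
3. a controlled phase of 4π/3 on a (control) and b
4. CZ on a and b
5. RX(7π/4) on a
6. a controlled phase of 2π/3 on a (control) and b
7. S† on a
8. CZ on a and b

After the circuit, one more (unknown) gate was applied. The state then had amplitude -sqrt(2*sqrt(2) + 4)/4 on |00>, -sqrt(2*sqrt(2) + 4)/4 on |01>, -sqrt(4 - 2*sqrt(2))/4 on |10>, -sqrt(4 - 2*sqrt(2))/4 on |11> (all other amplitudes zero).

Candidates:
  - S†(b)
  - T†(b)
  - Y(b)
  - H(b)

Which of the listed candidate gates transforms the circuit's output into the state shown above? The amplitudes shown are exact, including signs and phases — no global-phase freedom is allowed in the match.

The unique candidate consistent with the amplitudes is H(b).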